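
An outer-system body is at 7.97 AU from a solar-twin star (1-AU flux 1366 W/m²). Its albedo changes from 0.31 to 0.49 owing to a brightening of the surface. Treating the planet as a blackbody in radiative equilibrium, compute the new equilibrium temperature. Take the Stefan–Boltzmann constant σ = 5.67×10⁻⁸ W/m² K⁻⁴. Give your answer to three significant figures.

Flux at the orbit: S = 1366/(7.97)² = 21.50 W/m².
With the new albedo, S(1−α₂)/4 = 2.742 W/m², so T₂ = 83.39 K.

83.4 kelvin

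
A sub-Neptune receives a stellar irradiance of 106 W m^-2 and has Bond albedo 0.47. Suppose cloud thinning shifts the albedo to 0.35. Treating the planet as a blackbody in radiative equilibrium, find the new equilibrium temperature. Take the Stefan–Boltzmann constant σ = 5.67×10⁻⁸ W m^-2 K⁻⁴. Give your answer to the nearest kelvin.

132 K

T₂ = [S(1−α₂)/(4σ)]^(1/4) = [106.0·0.65/(4σ)]^(1/4) = 132.0 K.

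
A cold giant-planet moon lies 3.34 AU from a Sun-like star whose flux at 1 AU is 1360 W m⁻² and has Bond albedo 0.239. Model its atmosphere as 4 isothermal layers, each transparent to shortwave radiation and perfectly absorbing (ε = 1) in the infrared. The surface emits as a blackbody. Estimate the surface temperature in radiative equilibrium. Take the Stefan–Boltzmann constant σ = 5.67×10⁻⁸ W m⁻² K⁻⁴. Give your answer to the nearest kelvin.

Flux at the orbit: S = 1360/(3.34)² = 121.9 W m⁻².
The effective emission temperature is T_e = [S(1−α)/(4σ)]^¼ = 142.2 K.
Layer-by-layer balance gives σT_s⁴ = (N+1)σT_e⁴, so T_s = 5^¼·142.2 = 212.7 K.

213 kelvin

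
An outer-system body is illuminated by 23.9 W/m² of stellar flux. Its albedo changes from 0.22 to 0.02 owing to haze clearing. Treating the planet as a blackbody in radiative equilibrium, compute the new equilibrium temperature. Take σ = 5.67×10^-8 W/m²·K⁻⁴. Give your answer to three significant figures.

101 kelvin

T₂ = [S(1−α₂)/(4σ)]^(1/4) = [23.90·0.98/(4σ)]^(1/4) = 100.8 K.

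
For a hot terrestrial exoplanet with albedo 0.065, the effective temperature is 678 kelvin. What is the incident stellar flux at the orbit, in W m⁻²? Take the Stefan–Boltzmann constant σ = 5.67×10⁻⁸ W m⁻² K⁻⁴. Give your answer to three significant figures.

Invert the energy balance for S: S = 4σT⁴/(1−α).
The emitted flux is σT⁴ = 11980 W m⁻².
So S = 4×11980/(1−0.065) = 51260 W m⁻².

51300 W m⁻²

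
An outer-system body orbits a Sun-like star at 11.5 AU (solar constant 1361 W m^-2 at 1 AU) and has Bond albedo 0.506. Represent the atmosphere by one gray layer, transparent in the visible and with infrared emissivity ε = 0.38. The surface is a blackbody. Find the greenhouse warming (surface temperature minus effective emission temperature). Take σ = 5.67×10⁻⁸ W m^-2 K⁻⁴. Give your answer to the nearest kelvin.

4 K

Flux at the orbit: S = 1361/(11.5)² = 10.29 W m^-2.
The planet radiates to space at T_e = [S(1−α)/(4σ)]^(1/4) = 68.81 K.
The surface balance (absorbed SW + ε·downward IR = σT_s⁴) with T_a⁴ = T_s⁴/2 reduces to T_s = T_e·[2/(2−ε)]^¼ = 72.53 K.
T_s − T_e = 72.53 − 68.81 = 3.722 K.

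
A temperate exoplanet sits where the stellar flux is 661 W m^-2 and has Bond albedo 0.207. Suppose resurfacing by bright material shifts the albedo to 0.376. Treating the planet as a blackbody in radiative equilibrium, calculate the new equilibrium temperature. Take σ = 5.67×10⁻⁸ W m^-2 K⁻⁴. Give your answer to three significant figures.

207 kelvin

With the new albedo, S(1−α₂)/4 = 103.1 W m^-2, so T₂ = 206.5 K.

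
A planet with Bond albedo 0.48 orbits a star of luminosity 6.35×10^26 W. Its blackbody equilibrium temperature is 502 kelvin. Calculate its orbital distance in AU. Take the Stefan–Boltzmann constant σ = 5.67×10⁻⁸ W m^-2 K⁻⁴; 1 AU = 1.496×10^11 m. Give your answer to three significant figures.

The flux needed for this T is 4σT⁴/(1−0.48) = 27700 W m^-2.
From L = 4πd²S, d = √(6.35×10^26/(4π·27700)) = 4.271×10^10 m = 0.2855 AU.

0.286 AU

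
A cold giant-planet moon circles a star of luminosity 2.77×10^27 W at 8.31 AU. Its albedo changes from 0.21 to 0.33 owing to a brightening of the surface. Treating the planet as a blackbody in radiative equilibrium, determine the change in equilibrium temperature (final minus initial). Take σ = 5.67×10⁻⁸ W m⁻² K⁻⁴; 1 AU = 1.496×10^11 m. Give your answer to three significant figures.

Orbital distance: d = 8.31 AU = 1.243×10^12 m.
Flux at the orbit: S = L/(4πd²) = 2.77×10^27/(4π·(1.24×10^12)²) = 142.6 W m⁻².
Initial: T₁ = [S(1−0.21)/(4σ)]^(1/4) = 149.3 K.
With α = 0.33, T₂ = 143.3 K.
ΔT = T₂ − T₁ = -6.024 K.

-6.02 K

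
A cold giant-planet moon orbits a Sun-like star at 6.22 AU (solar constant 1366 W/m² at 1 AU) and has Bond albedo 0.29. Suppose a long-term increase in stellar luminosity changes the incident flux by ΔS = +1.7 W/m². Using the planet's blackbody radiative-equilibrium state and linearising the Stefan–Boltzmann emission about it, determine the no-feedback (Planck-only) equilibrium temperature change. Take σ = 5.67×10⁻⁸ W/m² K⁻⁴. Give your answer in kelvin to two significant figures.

By the inverse-square law, S = 1366/6.22² = 35.31 W/m².
The baseline emission temperature is T_e = 102.5 K.
Only a fraction (1−α) is absorbed and it's spread over 4πR², so ΔF = (1−α)ΔS/4 = 0.3017 W/m².
Linearising σT⁴ gives d(σT⁴)/dT = 4σT_e³ = 0.2445 W/m² per K.
So ΔT₀ = 0.3017/0.2445 = 1.23 K.

1.2 kelvin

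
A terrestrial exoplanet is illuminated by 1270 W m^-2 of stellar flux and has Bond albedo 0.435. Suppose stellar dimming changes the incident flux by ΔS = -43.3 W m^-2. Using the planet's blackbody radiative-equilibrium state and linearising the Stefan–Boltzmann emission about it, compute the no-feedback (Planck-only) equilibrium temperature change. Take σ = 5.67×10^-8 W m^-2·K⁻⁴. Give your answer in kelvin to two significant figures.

-2.0 K

Unperturbed T_e = [1270·(1−0.435)/(4σ)]^¼ = 237.2 K.
Only a fraction (1−α) is absorbed and it's spread over 4πR², so ΔF = (1−α)ΔS/4 = -6.116 W m^-2.
Planck response: λ_P = 4σT_e³ = 4·5.67×10⁻⁸·(237.2)³ = 3.026 W m^-2/K.
ΔT₀ = ΔF/λ_P = -6.116/3.026 = -2.02 K.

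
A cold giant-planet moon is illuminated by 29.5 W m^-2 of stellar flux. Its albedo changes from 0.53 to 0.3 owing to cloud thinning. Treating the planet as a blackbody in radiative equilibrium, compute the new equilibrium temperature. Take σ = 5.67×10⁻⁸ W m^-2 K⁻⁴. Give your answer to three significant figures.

97.7 K

New equilibrium: T₂ = [(1−0.3)·29.50/(4σ)]^(1/4) = 97.68 K.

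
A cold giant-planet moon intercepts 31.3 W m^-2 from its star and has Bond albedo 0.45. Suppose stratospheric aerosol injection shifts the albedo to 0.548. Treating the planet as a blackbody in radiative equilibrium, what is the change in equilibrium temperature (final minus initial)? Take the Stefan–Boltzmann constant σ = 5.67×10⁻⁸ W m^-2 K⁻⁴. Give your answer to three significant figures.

Initial: T₁ = [S(1−0.45)/(4σ)]^(1/4) = 93.34 K.
After:  T₂ = [31.30·0.452/(4σ)]^(1/4) = 88.87 K.
Change: 88.87 − 93.34 = -4.469 K.

-4.47 K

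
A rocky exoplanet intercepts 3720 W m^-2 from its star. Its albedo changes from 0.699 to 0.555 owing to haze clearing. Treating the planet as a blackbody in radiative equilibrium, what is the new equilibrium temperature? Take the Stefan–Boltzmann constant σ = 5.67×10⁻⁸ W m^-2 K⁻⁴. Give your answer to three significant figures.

292 K

T₂ = [S(1−α₂)/(4σ)]^(1/4) = [3720·0.445/(4σ)]^(1/4) = 292.3 K.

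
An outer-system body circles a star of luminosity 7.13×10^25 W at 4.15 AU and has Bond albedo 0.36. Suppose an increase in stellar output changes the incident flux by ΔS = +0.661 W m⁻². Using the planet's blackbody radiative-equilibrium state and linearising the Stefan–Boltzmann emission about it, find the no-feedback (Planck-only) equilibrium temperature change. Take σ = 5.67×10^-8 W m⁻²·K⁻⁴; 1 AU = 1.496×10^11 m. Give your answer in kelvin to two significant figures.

Orbital distance: d = 4.15 AU = 6.208×10^11 m.
S = L/(4πd²) = 14.72 W m⁻².
Reference equilibrium: T_e = [S(1−α)/(4σ)]^(1/4) = 80.28 K.
TOA radiative forcing: ΔF = (1−α)ΔS/4 = 0.64·(+0.661)/4 = 0.1058 W m⁻².
The Planck feedback parameter is 4σT_e³ = 0.1174 W m⁻²/K.
So ΔT₀ = 0.1058/0.1174 = 0.901 K.

0.90 kelvin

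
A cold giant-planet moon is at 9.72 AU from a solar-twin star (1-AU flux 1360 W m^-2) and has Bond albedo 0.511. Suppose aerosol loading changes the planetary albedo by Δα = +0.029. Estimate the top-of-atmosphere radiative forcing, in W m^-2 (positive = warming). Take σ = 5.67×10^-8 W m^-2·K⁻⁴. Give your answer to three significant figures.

Flux at the orbit: S = 1360/(9.72)² = 14.39 W m^-2.
TOA radiative forcing: ΔF = −S·Δα/4 = −14.39·(+0.029)/4 = -0.1044 W m^-2.

-0.104 W m^-2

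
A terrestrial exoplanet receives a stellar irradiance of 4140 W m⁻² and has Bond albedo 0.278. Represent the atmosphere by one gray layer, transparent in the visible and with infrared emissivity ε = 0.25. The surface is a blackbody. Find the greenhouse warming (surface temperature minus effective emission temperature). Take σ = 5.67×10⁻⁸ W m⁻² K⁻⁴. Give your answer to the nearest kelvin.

12 K

At the top of the atmosphere, σT_e⁴ = S(1−α)/4 = 747.3 W m⁻², giving T_e = 338.8 K.
The surface balance (absorbed SW + ε·downward IR = σT_s⁴) with T_a⁴ = T_s⁴/2 reduces to T_s = T_e·[2/(2−ε)]^¼ = 350.3 K.
The atmosphere warms the surface by 11.50 K.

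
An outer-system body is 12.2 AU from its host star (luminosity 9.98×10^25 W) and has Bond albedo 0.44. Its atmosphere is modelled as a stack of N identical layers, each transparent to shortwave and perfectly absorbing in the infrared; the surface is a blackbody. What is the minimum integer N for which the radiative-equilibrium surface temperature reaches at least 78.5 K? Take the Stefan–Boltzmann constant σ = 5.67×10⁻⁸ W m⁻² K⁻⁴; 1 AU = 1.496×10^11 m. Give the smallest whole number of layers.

Orbital distance: d = 12.2 AU = 1.825×10^12 m.
Spreading L over a sphere of radius d: S = 9.98×10^25/(4π·1.83×10^12²) = 2.384 W m⁻².
The effective emission temperature is T_e = [S(1−α)/(4σ)]^¼ = 49.26 K.
T_s = (N+1)^(1/4)·T_e ≥ 78.5 K requires N+1 ≥ (T_s/T_e)⁴ = (78.5/49.26)⁴ = 6.451.
So N ≥ 5.451; the smallest integer is N = 6.

6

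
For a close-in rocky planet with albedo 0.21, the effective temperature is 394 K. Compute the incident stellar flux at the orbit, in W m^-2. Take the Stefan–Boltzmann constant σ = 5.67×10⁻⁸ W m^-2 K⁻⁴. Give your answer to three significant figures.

6920 W m^-2

From S(1−α)/4 = σT⁴: S = 4σT⁴/(1−α).
σT⁴ = 5.67×10⁻⁸·(394)⁴ = 1366 W m^-2.
So S = 4×1366/(1−0.21) = 6918 W m^-2.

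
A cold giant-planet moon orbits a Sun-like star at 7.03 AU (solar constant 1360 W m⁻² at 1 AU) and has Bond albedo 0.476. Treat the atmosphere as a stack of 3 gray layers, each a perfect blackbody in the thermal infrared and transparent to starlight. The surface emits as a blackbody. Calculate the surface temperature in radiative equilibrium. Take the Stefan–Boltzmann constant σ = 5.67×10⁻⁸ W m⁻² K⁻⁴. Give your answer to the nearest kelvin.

126 K

Irradiance scales as 1/d², so S = 1360 W m⁻² × (1/7.03)² = 27.52 W m⁻².
The effective emission temperature is T_e = [S(1−α)/(4σ)]^¼ = 89.30 K.
For an N-layer opaque stack, T_s⁴ = (N+1)T_e⁴, hence T_s = (4)^(1/4)×89.30 K = 126.3 K.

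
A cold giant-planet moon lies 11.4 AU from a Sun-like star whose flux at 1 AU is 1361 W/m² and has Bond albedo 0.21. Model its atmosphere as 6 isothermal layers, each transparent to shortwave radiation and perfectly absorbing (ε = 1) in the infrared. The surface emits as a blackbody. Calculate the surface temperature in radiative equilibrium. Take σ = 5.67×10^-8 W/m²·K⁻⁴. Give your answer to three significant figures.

126 K

Irradiance scales as 1/d², so S = 1361 W/m² × (1/11.4)² = 10.47 W/m².
Top-of-atmosphere balance: σT_e⁴ = S(1−α)/4 = 2.068 W/m² → T_e = 77.72 K.
With N = 6 opaque layers, T_s = (N+1)^(1/4)·T_e = 7^(1/4)·77.72 = 126.4 K.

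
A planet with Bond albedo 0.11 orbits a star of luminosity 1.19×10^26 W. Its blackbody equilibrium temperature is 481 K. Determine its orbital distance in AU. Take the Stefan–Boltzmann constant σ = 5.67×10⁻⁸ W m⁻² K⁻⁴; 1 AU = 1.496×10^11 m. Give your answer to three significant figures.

0.176 AU

The flux needed for this T is 4σT⁴/(1−0.11) = 13640 W m⁻².
Then d = [L/(4πS)]^(1/2) = 2.635×10^10 m, i.e. 0.1761 AU.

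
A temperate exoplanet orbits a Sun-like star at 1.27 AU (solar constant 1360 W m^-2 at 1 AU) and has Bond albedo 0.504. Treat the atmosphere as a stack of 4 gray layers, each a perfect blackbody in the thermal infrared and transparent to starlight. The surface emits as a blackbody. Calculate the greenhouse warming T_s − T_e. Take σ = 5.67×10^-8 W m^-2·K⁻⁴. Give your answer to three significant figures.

103 kelvin

By the inverse-square law, S = 1360/1.27² = 843.2 W m^-2.
The effective emission temperature is T_e = [S(1−α)/(4σ)]^¼ = 207.2 K.
T_s = (N+1)^(1/4)·T_e = 309.9 K.
So the greenhouse effect raises the surface by 309.9 − 207.2 = 102.6 K.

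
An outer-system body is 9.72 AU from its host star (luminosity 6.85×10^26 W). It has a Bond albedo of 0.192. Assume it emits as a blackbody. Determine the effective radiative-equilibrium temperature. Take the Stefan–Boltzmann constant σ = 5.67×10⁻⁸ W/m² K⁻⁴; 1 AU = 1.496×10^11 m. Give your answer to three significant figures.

97.9 K

Orbital distance: d = 9.72 AU = 1.454×10^12 m.
Flux at the orbit: S = L/(4πd²) = 6.85×10^26/(4π·(1.45×10^12)²) = 25.78 W/m².
Absorbed flux (global mean): S(1−α)/4 = 25.78·0.808/4 = 5.208 W/m².
Balancing against σT⁴: T = (5.208/5.67×10⁻⁸)^(1/4) = 97.90 K.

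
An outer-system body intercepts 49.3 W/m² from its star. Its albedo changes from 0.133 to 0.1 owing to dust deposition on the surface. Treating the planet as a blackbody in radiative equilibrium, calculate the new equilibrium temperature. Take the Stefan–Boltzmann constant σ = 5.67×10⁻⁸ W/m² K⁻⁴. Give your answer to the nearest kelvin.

118 kelvin

New equilibrium: T₂ = [(1−0.1)·49.30/(4σ)]^(1/4) = 118.3 K.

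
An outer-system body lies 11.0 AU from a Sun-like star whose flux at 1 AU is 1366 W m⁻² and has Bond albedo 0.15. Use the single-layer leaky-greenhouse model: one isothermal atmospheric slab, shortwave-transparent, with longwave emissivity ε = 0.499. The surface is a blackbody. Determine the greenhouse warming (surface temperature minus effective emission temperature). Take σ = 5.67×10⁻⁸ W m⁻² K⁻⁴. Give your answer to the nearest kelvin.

6 K

Irradiance scales as 1/d², so S = 1366 W m⁻² × (1/11.0)² = 11.29 W m⁻².
Effective emission temperature (TOA balance): σT_e⁴ = S(1−α)/4 = 2.399 W m⁻² → T_e = 80.65 K.
Surface balance with a leaky layer gives σT_s⁴ = σT_e⁴·2/(2−ε), so T_s = T_e·[2/(2−0.499)]^(1/4) = 86.65 K.
T_s − T_e = 86.65 − 80.65 = 6.000 K.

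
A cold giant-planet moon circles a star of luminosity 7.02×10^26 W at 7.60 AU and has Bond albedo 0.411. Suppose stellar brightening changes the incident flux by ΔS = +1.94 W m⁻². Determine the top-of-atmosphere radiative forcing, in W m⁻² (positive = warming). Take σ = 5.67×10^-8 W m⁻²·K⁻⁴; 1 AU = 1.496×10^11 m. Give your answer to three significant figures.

Orbital distance: d = 7.60 AU = 1.137×10^12 m.
S = L/(4πd²) = 43.22 W m⁻².
TOA radiative forcing: ΔF = (1−α)ΔS/4 = 0.589·(+1.94)/4 = 0.2857 W m⁻².

0.286 W m⁻²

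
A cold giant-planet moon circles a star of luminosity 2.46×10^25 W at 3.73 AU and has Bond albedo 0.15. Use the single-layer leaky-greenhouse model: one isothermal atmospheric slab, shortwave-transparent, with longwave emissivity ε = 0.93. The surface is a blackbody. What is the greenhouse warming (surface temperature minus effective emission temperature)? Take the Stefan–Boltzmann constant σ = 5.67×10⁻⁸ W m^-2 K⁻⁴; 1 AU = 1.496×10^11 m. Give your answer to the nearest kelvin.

d = 3.73 × 1.496×10^11 m = 5.580×10^11 m.
S = L/(4πd²) = 6.287 W m^-2.
The planet radiates to space at T_e = [S(1−α)/(4σ)]^(1/4) = 69.67 K.
For a single slab of emissivity ε, T_s⁴ = 2T_e⁴/(2−ε); thus T_s = 69.67·(1.869)^(1/4) = 81.46 K.
Greenhouse warming: T_s − T_e = 11.79 K.

12 kelvin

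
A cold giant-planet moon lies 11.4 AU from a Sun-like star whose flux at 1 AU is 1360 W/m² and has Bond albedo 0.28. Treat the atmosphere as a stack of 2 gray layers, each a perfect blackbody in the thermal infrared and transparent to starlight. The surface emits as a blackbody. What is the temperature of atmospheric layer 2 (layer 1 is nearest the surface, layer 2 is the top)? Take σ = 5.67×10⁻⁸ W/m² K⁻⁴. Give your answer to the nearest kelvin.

Irradiance scales as 1/d², so S = 1360 W/m² × (1/11.4)² = 10.46 W/m².
Top-of-atmosphere balance: σT_e⁴ = S(1−α)/4 = 1.884 W/m² → T_e = 75.92 K.
The net upward flux σT_e⁴ is constant between every pair of levels, so T_k⁴ = (N+1−k)T_e⁴.
T_2 = (1)^(1/4)·75.92 = 75.92 K.

76 K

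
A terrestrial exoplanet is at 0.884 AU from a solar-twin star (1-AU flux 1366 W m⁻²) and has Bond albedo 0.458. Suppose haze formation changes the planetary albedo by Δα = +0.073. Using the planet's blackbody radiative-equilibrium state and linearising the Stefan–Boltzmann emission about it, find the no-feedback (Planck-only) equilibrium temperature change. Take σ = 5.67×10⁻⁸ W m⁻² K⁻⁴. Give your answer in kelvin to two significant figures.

Irradiance scales as 1/d², so S = 1366 W m⁻² × (1/0.884)² = 1748 W m⁻².
The baseline emission temperature is T_e = 254.2 K.
The change in absorbed flux is Δ[S(1−α)/4] = −SΔα/4 = -31.90 W m⁻².
The Planck feedback parameter is 4σT_e³ = 3.727 W m⁻²/K.
So ΔT₀ = -31.90/3.727 = -8.56 K.

-8.6 kelvin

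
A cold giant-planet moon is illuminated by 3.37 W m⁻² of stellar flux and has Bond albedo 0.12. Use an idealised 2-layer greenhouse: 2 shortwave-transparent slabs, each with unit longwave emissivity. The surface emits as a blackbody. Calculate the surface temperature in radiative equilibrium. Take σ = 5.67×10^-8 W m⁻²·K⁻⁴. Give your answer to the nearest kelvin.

79 kelvin

OLR = S(1−α)/4 = 0.7414 W m⁻²; the top layer radiates at T_e = 60.13 K.
With N = 2 opaque layers, T_s = (N+1)^(1/4)·T_e = 3^(1/4)·60.13 = 79.14 K.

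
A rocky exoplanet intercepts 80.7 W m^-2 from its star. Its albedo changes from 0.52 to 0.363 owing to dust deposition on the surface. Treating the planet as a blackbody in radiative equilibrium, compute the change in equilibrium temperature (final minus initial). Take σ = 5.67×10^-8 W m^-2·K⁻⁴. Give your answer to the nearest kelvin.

8 kelvin

Before: T₁ = [80.70·0.48/(4σ)]^(1/4) = 114.3 K.
With α = 0.363, T₂ = 122.7 K.
Change: 122.7 − 114.3 = 8.381 K.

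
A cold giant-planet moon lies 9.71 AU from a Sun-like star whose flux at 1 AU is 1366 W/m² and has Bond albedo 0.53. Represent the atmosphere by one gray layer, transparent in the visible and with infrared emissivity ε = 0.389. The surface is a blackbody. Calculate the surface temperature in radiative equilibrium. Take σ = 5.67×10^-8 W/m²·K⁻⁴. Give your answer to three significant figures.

78.1 K

By the inverse-square law, S = 1366/9.71² = 14.49 W/m².
Effective emission temperature (TOA balance): σT_e⁴ = S(1−α)/4 = 1.702 W/m² → T_e = 74.02 K.
The surface balance (absorbed SW + ε·downward IR = σT_s⁴) with T_a⁴ = T_s⁴/2 reduces to T_s = T_e·[2/(2−ε)]^¼ = 78.14 K.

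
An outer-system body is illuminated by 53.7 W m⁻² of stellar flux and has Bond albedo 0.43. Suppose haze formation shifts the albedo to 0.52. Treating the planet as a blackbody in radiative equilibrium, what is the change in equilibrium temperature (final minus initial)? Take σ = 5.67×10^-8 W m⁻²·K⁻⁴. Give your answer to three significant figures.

-4.53 K

Initial: T₁ = [S(1−0.43)/(4σ)]^(1/4) = 107.8 K.
With α = 0.52, T₂ = 103.3 K.
Change: 103.3 − 107.8 = -4.533 K.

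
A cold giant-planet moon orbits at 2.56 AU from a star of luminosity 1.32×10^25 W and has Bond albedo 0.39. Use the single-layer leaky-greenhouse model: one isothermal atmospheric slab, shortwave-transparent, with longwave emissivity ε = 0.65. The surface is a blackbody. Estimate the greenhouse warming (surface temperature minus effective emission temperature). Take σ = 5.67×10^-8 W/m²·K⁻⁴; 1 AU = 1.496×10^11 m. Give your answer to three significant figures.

6.84 kelvin

Orbital distance: d = 2.56 AU = 3.830×10^11 m.
Spreading L over a sphere of radius d: S = 1.32×10^25/(4π·3.83×10^11²) = 7.162 W/m².
At the top of the atmosphere, σT_e⁴ = S(1−α)/4 = 1.092 W/m², giving T_e = 66.25 K.
For a single slab of emissivity ε, T_s⁴ = 2T_e⁴/(2−ε); thus T_s = 66.25·(1.481)^(1/4) = 73.09 K.
Greenhouse warming: T_s − T_e = 6.840 K.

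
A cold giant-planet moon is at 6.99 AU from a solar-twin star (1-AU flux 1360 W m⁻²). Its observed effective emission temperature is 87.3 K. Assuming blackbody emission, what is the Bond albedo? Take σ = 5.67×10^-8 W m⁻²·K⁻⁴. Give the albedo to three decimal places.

Irradiance scales as 1/d², so S = 1360 W m⁻² × (1/6.99)² = 27.83 W m⁻².
Energy balance: S(1−α)/4 = σT⁴, so 1−α = 4σT⁴/S.
4σT⁴ = 4·5.67×10⁻⁸·(87.3)⁴ = 13.17 W m⁻².
Hence α = 1 − 13.17/27.83 = 0.5267.

0.527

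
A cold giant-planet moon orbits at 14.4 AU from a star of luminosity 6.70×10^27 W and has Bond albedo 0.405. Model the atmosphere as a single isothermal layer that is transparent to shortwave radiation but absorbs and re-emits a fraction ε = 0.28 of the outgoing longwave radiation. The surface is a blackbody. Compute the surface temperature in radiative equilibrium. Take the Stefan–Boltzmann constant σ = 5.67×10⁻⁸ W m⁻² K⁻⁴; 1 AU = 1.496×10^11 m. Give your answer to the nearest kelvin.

d = 14.4 × 1.496×10^11 m = 2.154×10^12 m.
Flux at the orbit: S = L/(4πd²) = 6.70×10^27/(4π·(2.15×10^12)²) = 114.9 W m⁻².
At the top of the atmosphere, σT_e⁴ = S(1−α)/4 = 17.09 W m⁻², giving T_e = 131.8 K.
For a single slab of emissivity ε, T_s⁴ = 2T_e⁴/(2−ε); thus T_s = 131.8·(1.163)^(1/4) = 136.8 K.

137 K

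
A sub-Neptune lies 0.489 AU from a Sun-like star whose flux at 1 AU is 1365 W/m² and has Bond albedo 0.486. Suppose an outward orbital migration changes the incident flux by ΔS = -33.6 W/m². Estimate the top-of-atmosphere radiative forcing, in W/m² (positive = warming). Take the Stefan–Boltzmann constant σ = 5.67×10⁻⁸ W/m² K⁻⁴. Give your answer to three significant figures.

Flux at the orbit: S = 1365/(0.489)² = 5708 W/m².
Only a fraction (1−α) is absorbed and it's spread over 4πR², so ΔF = (1−α)ΔS/4 = -4.318 W/m².

-4.32 W/m²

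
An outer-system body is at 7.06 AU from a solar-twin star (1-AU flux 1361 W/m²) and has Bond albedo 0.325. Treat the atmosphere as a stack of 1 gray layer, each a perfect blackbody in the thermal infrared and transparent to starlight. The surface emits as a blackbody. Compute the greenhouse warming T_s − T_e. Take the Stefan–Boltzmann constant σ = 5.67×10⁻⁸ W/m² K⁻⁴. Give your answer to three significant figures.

Flux at the orbit: S = 1361/(7.06)² = 27.31 W/m².
The effective emission temperature is T_e = [S(1−α)/(4σ)]^¼ = 94.95 K.
Surface: T_s = (2)^¼·T_e = 112.9 K.
Warming: T_s − T_e = 17.96 K.

18.0 K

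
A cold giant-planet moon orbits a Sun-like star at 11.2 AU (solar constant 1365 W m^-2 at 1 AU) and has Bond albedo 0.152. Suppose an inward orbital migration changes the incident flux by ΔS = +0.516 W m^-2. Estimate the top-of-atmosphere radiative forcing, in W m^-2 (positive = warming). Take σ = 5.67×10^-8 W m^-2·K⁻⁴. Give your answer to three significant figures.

0.109 W m^-2

Irradiance scales as 1/d², so S = 1365 W m^-2 × (1/11.2)² = 10.88 W m^-2.
Only a fraction (1−α) is absorbed and it's spread over 4πR², so ΔF = (1−α)ΔS/4 = 0.1094 W m^-2.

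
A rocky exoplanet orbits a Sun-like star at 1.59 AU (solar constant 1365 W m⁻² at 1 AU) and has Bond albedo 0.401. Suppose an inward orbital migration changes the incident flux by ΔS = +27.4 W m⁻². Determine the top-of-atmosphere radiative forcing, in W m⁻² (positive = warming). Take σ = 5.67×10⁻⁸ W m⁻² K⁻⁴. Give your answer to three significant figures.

By the inverse-square law, S = 1365/1.59² = 539.9 W m⁻².
Only a fraction (1−α) is absorbed and it's spread over 4πR², so ΔF = (1−α)ΔS/4 = 4.103 W m⁻².

4.10 W m⁻²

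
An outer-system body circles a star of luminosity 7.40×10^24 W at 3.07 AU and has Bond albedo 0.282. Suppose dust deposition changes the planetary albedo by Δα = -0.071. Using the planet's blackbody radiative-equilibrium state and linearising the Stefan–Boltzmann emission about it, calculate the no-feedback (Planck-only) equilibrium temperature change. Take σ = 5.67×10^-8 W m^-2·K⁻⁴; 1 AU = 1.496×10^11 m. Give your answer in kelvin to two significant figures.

d = 3.07 × 1.496×10^11 m = 4.593×10^11 m.
S = L/(4πd²) = 2.792 W m^-2.
Unperturbed T_e = [2.792·(1−0.282)/(4σ)]^¼ = 54.52 K.
ΔF = −(S/4)Δα = −(2.792/4)×(-0.071) = 0.04955 W m^-2.
Linearising σT⁴ gives d(σT⁴)/dT = 4σT_e³ = 0.03676 W m^-2 per K.
Hence the no-feedback warming is ΔF/(4σT_e³) = 1.35 K.

1.3 K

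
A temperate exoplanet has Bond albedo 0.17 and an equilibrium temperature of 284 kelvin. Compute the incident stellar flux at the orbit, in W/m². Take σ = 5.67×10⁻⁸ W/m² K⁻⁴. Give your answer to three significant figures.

From S(1−α)/4 = σT⁴: S = 4σT⁴/(1−α).
The emitted flux is σT⁴ = 368.9 W/m².
S = 4·368.9/0.83 = 1778 W/m².

1780 W/m²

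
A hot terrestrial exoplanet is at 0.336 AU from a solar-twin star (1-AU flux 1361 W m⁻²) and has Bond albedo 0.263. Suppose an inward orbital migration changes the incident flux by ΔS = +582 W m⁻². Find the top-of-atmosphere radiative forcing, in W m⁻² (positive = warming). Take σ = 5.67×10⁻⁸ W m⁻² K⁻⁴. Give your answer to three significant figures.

Irradiance scales as 1/d², so S = 1361 W m⁻² × (1/0.336)² = 12060 W m⁻².
TOA radiative forcing: ΔF = (1−α)ΔS/4 = 0.737·(+582)/4 = 107.2 W m⁻².

107 W m⁻²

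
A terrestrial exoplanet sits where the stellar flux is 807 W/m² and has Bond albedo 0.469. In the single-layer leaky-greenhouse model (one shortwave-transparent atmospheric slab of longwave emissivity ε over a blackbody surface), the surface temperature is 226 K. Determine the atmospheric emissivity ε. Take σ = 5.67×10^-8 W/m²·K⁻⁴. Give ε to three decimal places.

0.551

First, T_e = [807.0·(1−0.469)/(4σ)]^(1/4) = 208.5 K.
T_s⁴ = T_e⁴·2/(2−ε) → ε = 2 − 2(T_e/T_s)⁴ = 2 − 2·(208.5/226)⁴ = 0.5515.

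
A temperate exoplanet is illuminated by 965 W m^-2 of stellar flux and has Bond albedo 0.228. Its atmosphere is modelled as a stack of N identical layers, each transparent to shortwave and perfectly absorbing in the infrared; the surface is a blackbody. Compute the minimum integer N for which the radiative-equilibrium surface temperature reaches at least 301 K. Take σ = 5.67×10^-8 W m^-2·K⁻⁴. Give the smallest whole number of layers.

Top-of-atmosphere balance: σT_e⁴ = S(1−α)/4 = 186.2 W m^-2 → T_e = 239.4 K.
Need (N+1)T_e⁴ ≥ T_s⁴, i.e. N+1 ≥ (301/239.4)⁴ = 2.499.
Rounding up, N = 2.

2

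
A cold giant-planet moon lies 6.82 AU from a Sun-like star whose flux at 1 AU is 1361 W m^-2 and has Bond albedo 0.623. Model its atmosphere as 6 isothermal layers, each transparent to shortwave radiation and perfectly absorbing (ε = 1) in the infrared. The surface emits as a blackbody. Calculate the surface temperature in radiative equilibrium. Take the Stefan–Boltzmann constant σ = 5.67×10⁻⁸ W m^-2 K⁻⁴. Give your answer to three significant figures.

Irradiance scales as 1/d², so S = 1361 W m^-2 × (1/6.82)² = 29.26 W m^-2.
Top-of-atmosphere balance: σT_e⁴ = S(1−α)/4 = 2.758 W m^-2 → T_e = 83.51 K.
With N = 6 opaque layers, T_s = (N+1)^(1/4)·T_e = 7^(1/4)·83.51 = 135.8 K.

136 kelvin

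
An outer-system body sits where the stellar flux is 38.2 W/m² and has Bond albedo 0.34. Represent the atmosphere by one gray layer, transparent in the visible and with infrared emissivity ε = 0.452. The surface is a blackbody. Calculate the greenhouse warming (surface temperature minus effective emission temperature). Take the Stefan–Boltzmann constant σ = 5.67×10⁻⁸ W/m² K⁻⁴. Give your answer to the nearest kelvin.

7 kelvin

Effective emission temperature (TOA balance): σT_e⁴ = S(1−α)/4 = 6.303 W/m² → T_e = 102.7 K.
Surface balance with a leaky layer gives σT_s⁴ = σT_e⁴·2/(2−ε), so T_s = T_e·[2/(2−0.452)]^(1/4) = 109.5 K.
Greenhouse warming: T_s − T_e = 6.791 K.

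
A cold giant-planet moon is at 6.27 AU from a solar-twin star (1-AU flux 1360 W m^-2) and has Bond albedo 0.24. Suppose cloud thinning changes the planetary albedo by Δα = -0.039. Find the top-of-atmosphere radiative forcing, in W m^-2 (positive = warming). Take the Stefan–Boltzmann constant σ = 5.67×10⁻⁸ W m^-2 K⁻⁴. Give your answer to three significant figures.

By the inverse-square law, S = 1360/6.27² = 34.59 W m^-2.
ΔF = −(S/4)Δα = −(34.59/4)×(-0.039) = 0.3373 W m^-2.

0.337 W m^-2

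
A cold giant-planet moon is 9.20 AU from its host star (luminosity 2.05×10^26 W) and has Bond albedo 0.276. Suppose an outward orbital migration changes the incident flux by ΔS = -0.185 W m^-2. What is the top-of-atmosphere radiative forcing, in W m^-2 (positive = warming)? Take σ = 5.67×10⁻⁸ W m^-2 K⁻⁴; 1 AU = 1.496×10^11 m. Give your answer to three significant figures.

-0.0335 W m^-2

Orbital distance: d = 9.20 AU = 1.376×10^12 m.
S = L/(4πd²) = 8.612 W m^-2.
TOA radiative forcing: ΔF = (1−α)ΔS/4 = 0.724·(-0.185)/4 = -0.03349 W m^-2.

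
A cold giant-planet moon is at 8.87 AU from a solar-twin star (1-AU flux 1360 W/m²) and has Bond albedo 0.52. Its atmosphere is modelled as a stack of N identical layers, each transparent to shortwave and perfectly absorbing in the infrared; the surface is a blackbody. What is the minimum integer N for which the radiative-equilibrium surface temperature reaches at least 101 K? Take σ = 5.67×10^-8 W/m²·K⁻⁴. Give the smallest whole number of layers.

2

Flux at the orbit: S = 1360/(8.87)² = 17.29 W/m².
The effective emission temperature is T_e = [S(1−α)/(4σ)]^¼ = 77.77 K.
Since T_s⁴ = (N+1)T_e⁴, we need N ≥ (T_s/T_e)⁴ − 1 = 1.844.
Rounding up, N = 2.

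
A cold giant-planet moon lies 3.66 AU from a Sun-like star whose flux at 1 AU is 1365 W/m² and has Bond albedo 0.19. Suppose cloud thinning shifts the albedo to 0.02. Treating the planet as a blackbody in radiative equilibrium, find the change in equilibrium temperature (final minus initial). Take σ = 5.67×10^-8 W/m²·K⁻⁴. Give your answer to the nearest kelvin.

Flux at the orbit: S = 1365/(3.66)² = 101.9 W/m².
Initial: T₁ = [S(1−0.19)/(4σ)]^(1/4) = 138.1 K.
Final:   T₂ = [S(1−0.02)/(4σ)]^(1/4) = 144.9 K.
Change: 144.9 − 138.1 = 6.738 K.

7 K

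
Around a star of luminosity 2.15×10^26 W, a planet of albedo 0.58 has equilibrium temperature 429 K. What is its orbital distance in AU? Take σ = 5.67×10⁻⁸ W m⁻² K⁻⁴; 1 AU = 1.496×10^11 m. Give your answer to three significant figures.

Required flux: S = 4σT⁴/(1−α) = 18290 W m⁻².
From L = 4πd²S, d = √(2.15×10^26/(4π·18290)) = 3.058×10^10 m = 0.2044 AU.

0.204 AU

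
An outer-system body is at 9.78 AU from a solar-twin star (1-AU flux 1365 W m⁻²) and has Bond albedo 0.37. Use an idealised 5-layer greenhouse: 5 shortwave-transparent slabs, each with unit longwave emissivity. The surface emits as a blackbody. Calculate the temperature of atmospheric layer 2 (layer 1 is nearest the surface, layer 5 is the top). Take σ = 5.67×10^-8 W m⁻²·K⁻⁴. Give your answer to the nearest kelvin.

112 K

By the inverse-square law, S = 1365/9.78² = 14.27 W m⁻².
OLR = S(1−α)/4 = 2.248 W m⁻²; the top layer radiates at T_e = 79.35 K.
The net upward flux σT_e⁴ is constant between every pair of levels, so T_k⁴ = (N+1−k)T_e⁴.
With k = 2: T_2 = (5+1−2)^¼·79.35 K = 112.2 K.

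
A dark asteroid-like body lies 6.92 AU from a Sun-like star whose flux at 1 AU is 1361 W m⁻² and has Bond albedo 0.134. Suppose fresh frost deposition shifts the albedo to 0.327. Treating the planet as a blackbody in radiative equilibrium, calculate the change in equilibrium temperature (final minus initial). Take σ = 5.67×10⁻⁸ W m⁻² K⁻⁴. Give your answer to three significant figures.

-6.24 K

Irradiance scales as 1/d², so S = 1361 W m⁻² × (1/6.92)² = 28.42 W m⁻².
With α = 0.134, T₁ = 102.1 K.
With α = 0.327, T₂ = 95.83 K.
Change: 95.83 − 102.1 = -6.235 K.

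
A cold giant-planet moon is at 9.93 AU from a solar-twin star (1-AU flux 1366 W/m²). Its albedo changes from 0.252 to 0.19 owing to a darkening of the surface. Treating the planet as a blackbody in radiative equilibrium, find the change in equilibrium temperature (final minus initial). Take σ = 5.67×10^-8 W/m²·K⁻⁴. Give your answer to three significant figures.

1.65 kelvin

Irradiance scales as 1/d², so S = 1366 W/m² × (1/9.93)² = 13.85 W/m².
With α = 0.252, T₁ = 82.22 K.
Final:   T₂ = [S(1−0.19)/(4σ)]^(1/4) = 83.87 K.
ΔT = T₂ − T₁ = 1.653 K.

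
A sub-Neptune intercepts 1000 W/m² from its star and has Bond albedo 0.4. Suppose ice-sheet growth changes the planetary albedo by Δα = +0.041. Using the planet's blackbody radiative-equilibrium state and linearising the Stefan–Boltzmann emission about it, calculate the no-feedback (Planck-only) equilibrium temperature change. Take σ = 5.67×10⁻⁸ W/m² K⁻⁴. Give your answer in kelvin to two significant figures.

-3.9 kelvin

Reference equilibrium: T_e = [S(1−α)/(4σ)]^(1/4) = 226.8 K.
The change in absorbed flux is Δ[S(1−α)/4] = −SΔα/4 = -10.25 W/m².
Planck response: λ_P = 4σT_e³ = 4·5.67×10⁻⁸·(226.8)³ = 2.646 W/m²/K.
ΔT₀ = ΔF/λ_P = -10.25/2.646 = -3.87 K.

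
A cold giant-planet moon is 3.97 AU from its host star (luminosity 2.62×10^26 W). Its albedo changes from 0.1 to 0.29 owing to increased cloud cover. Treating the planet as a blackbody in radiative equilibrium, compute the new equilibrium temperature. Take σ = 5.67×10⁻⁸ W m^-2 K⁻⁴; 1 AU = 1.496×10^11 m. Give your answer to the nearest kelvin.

117 kelvin

Orbital distance: d = 3.97 AU = 5.939×10^11 m.
Flux at the orbit: S = L/(4πd²) = 2.62×10^26/(4π·(5.94×10^11)²) = 59.11 W m^-2.
With the new albedo, S(1−α₂)/4 = 10.49 W m^-2, so T₂ = 116.6 K.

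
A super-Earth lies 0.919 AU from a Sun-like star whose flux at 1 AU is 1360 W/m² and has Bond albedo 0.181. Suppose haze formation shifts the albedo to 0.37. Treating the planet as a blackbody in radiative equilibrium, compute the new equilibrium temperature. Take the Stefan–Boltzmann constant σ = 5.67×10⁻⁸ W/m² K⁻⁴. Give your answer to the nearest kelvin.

259 K

Irradiance scales as 1/d², so S = 1360 W/m² × (1/0.919)² = 1610 W/m².
T₂ = [S(1−α₂)/(4σ)]^(1/4) = [1610·0.63/(4σ)]^(1/4) = 258.6 K.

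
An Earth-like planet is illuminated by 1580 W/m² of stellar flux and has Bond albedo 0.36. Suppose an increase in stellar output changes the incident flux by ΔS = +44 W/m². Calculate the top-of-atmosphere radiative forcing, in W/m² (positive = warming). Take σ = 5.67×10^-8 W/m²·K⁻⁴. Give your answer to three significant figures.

TOA radiative forcing: ΔF = (1−α)ΔS/4 = 0.64·(+44)/4 = 7.040 W/m².

7.04 W/m²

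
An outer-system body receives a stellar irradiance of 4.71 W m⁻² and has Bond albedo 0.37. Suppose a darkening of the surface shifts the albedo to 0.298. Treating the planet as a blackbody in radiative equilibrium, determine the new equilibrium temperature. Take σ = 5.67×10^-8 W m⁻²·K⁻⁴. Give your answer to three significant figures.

61.8 K

T₂ = [S(1−α₂)/(4σ)]^(1/4) = [4.710·0.702/(4σ)]^(1/4) = 61.79 K.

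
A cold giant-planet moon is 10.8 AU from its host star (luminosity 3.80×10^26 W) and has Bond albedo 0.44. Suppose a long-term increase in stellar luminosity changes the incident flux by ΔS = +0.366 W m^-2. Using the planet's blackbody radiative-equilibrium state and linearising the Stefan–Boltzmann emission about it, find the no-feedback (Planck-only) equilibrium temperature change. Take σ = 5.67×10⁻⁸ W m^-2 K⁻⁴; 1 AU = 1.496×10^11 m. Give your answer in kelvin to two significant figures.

0.58 K

d = 10.8 × 1.496×10^11 m = 1.616×10^12 m.
Spreading L over a sphere of radius d: S = 3.80×10^26/(4π·1.62×10^12²) = 11.58 W m^-2.
The baseline emission temperature is T_e = 73.13 K.
TOA radiative forcing: ΔF = (1−α)ΔS/4 = 0.56·(+0.366)/4 = 0.05124 W m^-2.
Planck response: λ_P = 4σT_e³ = 4·5.67×10⁻⁸·(73.13)³ = 0.08871 W m^-2/K.
So ΔT₀ = 0.05124/0.08871 = 0.578 K.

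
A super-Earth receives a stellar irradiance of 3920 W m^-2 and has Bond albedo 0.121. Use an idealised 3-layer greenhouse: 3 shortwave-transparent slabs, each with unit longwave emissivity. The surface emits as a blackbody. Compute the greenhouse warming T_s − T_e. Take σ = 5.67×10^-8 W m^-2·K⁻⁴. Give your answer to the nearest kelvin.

145 K

The effective emission temperature is T_e = [S(1−α)/(4σ)]^¼ = 351.1 K.
Surface: T_s = (4)^¼·T_e = 496.5 K.
So the greenhouse effect raises the surface by 496.5 − 351.1 = 145.4 K.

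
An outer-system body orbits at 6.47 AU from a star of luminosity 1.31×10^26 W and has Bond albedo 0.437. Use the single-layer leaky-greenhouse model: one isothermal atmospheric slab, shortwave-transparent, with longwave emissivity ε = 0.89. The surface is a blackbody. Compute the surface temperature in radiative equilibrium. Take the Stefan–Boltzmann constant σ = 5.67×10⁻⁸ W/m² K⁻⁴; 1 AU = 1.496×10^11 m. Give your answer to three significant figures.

84.0 kelvin

d = 6.47 × 1.496×10^11 m = 9.679×10^11 m.
Flux at the orbit: S = L/(4πd²) = 1.31×10^26/(4π·(9.68×10^11)²) = 11.13 W/m².
Effective emission temperature (TOA balance): σT_e⁴ = S(1−α)/4 = 1.566 W/m² → T_e = 72.50 K.
Surface balance with a leaky layer gives σT_s⁴ = σT_e⁴·2/(2−ε), so T_s = T_e·[2/(2−0.89)]^(1/4) = 83.99 K.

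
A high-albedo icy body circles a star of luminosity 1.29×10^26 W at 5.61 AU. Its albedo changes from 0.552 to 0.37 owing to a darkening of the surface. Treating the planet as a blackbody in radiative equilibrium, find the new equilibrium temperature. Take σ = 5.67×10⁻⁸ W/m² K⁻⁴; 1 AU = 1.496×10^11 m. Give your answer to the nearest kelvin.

Orbital distance: d = 5.61 AU = 8.393×10^11 m.
Flux at the orbit: S = L/(4πd²) = 1.29×10^26/(4π·(8.39×10^11)²) = 14.57 W/m².
New equilibrium: T₂ = [(1−0.37)·14.57/(4σ)]^(1/4) = 79.77 K.

80 K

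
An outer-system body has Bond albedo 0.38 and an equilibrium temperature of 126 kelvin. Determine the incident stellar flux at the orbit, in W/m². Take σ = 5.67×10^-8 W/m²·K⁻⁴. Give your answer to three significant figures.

Invert the energy balance for S: S = 4σT⁴/(1−α).
The emitted flux is σT⁴ = 14.29 W/m².
So S = 4×14.29/(1−0.38) = 92.20 W/m².

92.2 W/m²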